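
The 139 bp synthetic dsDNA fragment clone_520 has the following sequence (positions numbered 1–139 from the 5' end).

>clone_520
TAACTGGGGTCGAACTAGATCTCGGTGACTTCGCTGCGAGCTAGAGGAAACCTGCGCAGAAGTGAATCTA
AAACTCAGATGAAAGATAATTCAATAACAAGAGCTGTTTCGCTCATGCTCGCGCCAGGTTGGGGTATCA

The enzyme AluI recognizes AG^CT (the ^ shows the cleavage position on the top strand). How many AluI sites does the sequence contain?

2

AGCT occurs starting at positions 39, 102.
AluI cuts at 2 sites.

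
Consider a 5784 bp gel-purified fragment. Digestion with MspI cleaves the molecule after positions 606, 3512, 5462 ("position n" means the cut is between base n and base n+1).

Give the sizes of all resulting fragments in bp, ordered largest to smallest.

Linear molecule, 3 cuts → 4 fragments:
  606 − 0 = 606 bp
  3512 − 606 = 2906 bp
  5462 − 3512 = 1950 bp
  5784 − 5462 = 322 bp
Sorted largest to smallest: 2906, 1950, 606, 322 bp.

2906, 1950, 606, 322 bp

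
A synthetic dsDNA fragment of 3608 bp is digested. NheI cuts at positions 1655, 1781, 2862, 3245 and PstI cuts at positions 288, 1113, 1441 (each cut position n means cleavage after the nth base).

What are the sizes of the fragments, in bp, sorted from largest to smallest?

1081, 825, 383, 363, 328, 288, 214, 126 bp

Combined cut positions (sorted): 288, 1113, 1441, 1655, 1781, 2862, 3245.
Linear molecule, 7 cuts → 8 fragments:
  288 − 0 = 288 bp
  1113 − 288 = 825 bp
  1441 − 1113 = 328 bp
  1655 − 1441 = 214 bp
  1781 − 1655 = 126 bp
  2862 − 1781 = 1081 bp
  3245 − 2862 = 383 bp
  3608 − 3245 = 363 bp
Sorted largest to smallest: 1081, 825, 383, 363, 328, 288, 214, 126 bp.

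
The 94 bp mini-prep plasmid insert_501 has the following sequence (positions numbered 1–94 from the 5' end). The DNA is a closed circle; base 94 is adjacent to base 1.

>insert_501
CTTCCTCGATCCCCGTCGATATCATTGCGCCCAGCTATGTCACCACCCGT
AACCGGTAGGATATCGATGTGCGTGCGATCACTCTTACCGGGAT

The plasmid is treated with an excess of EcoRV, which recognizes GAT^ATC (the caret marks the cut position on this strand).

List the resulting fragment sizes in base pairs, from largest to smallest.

EcoRV sites (GATATC) start at positions 18, 60.
EcoRV cuts after base 3 of each site, so after positions 20, 62.
Circular molecule, 2 cuts → 2 fragments:
  21–62 → 42 bp
  63–94 then 1–20 → 32 + 20 = 52 bp
Sorted largest to smallest: 52, 42 bp.

52, 42 bp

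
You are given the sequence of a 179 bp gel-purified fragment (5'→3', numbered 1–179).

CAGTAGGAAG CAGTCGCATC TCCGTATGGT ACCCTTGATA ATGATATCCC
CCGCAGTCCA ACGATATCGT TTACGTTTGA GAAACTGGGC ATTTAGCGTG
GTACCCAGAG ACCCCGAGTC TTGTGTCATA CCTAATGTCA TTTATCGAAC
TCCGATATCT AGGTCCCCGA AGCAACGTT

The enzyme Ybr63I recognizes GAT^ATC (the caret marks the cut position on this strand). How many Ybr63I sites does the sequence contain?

3

GATATC occurs starting at positions 43, 63, 154.
Ybr63I cuts at 3 sites.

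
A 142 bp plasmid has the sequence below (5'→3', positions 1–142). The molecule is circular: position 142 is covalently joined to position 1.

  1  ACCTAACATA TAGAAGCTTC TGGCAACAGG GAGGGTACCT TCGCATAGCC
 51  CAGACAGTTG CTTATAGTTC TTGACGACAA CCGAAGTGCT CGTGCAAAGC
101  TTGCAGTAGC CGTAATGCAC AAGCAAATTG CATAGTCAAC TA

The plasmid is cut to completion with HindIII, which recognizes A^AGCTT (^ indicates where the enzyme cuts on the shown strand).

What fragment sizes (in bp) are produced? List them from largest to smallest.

HindIII sites (AAGCTT) start at positions 14, 97.
HindIII cuts after the first base of each site, so after positions 14, 97.
Circular molecule, 2 cuts → 2 fragments:
  15–97 → 83 bp
  98–142 then 1–14 → 45 + 14 = 59 bp
Sorted largest to smallest: 83, 59 bp.

83, 59 bp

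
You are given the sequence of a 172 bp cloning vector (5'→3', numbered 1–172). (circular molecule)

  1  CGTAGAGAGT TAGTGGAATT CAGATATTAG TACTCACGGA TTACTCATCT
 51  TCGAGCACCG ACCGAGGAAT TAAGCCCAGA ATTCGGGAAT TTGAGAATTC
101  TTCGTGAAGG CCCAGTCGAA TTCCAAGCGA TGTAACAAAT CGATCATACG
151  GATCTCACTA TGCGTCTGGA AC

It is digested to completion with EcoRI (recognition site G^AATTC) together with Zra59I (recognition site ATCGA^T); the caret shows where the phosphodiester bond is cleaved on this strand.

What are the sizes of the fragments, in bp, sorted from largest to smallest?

EcoRI sites (GAATTC) start at positions 16, 79, 95, 118.
EcoRI cuts after the first base of each site, so after positions 16, 79, 95, 118.
The Zra59I site (ATCGAT) starts at position 139.
Zra59I cuts after base 5 of each site (before the last base), so after position 143.
Combined cut positions: 16, 79, 95, 118, 143.
Circular molecule, 5 cuts → 5 fragments:
  17–79 → 63 bp
  80–95 → 16 bp
  96–118 → 23 bp
  119–143 → 25 bp
  144–172 then 1–16 → 29 + 16 = 45 bp
Sorted largest to smallest: 63, 45, 25, 23, 16 bp.

63, 45, 25, 23, 16 bp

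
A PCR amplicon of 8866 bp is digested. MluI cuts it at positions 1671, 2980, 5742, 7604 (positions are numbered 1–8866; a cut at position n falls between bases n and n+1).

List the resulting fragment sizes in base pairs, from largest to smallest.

2762, 1862, 1671, 1309, 1262 bp

Linear molecule, 4 cuts → 5 fragments:
  1671 − 0 = 1671 bp
  2980 − 1671 = 1309 bp
  5742 − 2980 = 2762 bp
  7604 − 5742 = 1862 bp
  8866 − 7604 = 1262 bp
Sorted largest to smallest: 2762, 1862, 1671, 1309, 1262 bp.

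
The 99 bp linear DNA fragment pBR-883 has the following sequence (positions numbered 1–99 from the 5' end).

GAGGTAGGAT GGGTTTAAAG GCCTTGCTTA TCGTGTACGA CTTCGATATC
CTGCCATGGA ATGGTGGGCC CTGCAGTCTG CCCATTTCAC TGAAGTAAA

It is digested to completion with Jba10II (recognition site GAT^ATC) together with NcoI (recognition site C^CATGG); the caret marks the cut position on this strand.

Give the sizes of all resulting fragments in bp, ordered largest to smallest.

The Jba10II site (GATATC) starts at position 45.
Jba10II cuts after base 3 of each site, so after position 47.
The NcoI site (CCATGG) starts at position 54.
NcoI cuts after the first base of each site, so after position 54.
Combined cut positions: 47, 54.
Linear molecule, 2 cuts → 3 fragments:
  1–47 → 47 bp
  48–54 → 7 bp
  55–99 → 45 bp
Sorted largest to smallest: 47, 45, 7 bp.

47, 45, 7 bp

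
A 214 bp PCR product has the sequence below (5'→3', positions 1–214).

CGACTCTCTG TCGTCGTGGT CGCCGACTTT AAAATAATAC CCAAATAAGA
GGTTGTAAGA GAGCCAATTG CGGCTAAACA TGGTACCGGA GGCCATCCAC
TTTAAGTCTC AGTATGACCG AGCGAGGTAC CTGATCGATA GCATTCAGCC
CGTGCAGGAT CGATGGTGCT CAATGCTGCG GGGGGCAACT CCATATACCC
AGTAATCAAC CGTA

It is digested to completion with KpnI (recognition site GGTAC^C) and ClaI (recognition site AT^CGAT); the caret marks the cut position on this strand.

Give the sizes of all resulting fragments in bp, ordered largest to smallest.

86, 54, 44, 25, 5 bp

KpnI sites (GGTACC) start at positions 82, 126.
KpnI cuts after base 5 of each site (before the last base), so after positions 86, 130.
ClaI sites (ATCGAT) start at positions 134, 159.
ClaI cuts after base 2 of each site, so after positions 135, 160.
Combined cut positions: 86, 130, 135, 160.
Linear molecule, 4 cuts → 5 fragments:
  1–86 → 86 bp
  87–130 → 44 bp
  131–135 → 5 bp
  136–160 → 25 bp
  161–214 → 54 bp
Sorted largest to smallest: 86, 54, 44, 25, 5 bp.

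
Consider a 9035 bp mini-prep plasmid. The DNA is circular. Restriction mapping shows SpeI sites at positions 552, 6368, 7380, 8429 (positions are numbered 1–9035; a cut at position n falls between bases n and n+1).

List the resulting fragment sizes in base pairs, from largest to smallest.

5816, 1158, 1049, 1012 bp

Circular molecule, 4 cuts → 4 fragments:
  6368 − 552 = 5816 bp
  7380 − 6368 = 1012 bp
  8429 − 7380 = 1049 bp
  wrap: 9035 − 8429 + 552 = 1158 bp
Sorted largest to smallest: 5816, 1158, 1049, 1012 bp.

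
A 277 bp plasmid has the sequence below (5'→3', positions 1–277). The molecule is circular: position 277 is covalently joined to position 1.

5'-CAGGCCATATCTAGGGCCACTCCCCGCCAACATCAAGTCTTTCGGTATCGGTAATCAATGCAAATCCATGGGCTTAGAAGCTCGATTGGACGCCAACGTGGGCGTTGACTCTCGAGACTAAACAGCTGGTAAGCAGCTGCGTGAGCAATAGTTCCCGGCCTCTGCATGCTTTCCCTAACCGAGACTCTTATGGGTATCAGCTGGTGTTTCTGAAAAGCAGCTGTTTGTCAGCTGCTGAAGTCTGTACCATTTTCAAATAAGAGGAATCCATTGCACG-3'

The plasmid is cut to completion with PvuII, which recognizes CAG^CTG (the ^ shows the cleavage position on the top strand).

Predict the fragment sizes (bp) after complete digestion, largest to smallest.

171, 64, 20, 11, 11 bp

PvuII sites (CAGCTG) start at positions 123, 134, 198, 218, 229.
PvuII cuts after base 3 of each site, so after positions 125, 136, 200, 220, 231.
Circular molecule, 5 cuts → 5 fragments:
  126–136 → 11 bp
  137–200 → 64 bp
  201–220 → 20 bp
  221–231 → 11 bp
  232–277 then 1–125 → 46 + 125 = 171 bp
Sorted largest to smallest: 171, 64, 20, 11, 11 bp.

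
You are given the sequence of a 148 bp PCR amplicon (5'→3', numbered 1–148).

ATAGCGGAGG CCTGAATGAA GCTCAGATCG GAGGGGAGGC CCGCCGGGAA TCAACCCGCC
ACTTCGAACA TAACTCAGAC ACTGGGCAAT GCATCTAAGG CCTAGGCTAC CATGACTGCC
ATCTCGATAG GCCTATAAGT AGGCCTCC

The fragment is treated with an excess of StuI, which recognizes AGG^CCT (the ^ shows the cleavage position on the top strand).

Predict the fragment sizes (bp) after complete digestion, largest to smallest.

90, 31, 12, 10, 5 bp

StuI sites (AGGCCT) start at positions 8, 98, 129, 141.
StuI cuts after base 3 of each site, so after positions 10, 100, 131, 143.
Linear molecule, 4 cuts → 5 fragments:
  1–10 → 10 bp
  11–100 → 90 bp
  101–131 → 31 bp
  132–143 → 12 bp
  144–148 → 5 bp
Sorted largest to smallest: 90, 31, 12, 10, 5 bp.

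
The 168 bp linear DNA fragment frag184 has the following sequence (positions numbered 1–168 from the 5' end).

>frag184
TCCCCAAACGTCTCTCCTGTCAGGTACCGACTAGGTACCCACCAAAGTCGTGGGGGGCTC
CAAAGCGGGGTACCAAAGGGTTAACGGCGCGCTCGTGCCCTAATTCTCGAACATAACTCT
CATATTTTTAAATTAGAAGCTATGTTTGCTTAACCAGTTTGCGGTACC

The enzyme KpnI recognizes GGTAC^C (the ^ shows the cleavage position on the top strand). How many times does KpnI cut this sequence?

4

GGTACC occurs starting at positions 23, 34, 69, 163.
KpnI cuts at 4 sites.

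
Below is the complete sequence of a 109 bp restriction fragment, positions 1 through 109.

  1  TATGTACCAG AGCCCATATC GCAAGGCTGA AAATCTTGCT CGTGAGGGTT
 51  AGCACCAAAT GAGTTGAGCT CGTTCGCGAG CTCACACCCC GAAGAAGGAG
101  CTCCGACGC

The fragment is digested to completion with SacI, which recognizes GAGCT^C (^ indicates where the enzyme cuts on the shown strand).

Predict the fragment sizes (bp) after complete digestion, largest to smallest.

70, 20, 12, 7 bp

SacI sites (GAGCTC) start at positions 66, 78, 98.
SacI cuts after base 5 of each site (before the last base), so after positions 70, 82, 102.
Linear molecule, 3 cuts → 4 fragments:
  1–70 → 70 bp
  71–82 → 12 bp
  83–102 → 20 bp
  103–109 → 7 bp
Sorted largest to smallest: 70, 20, 12, 7 bp.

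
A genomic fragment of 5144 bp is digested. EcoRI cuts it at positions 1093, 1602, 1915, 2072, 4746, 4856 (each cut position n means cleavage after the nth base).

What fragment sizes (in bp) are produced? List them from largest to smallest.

2674, 1093, 509, 313, 288, 157, 110 bp

Linear molecule, 6 cuts → 7 fragments:
  1093 − 0 = 1093 bp
  1602 − 1093 = 509 bp
  1915 − 1602 = 313 bp
  2072 − 1915 = 157 bp
  4746 − 2072 = 2674 bp
  4856 − 4746 = 110 bp
  5144 − 4856 = 288 bp
Sorted largest to smallest: 2674, 1093, 509, 313, 288, 157, 110 bp.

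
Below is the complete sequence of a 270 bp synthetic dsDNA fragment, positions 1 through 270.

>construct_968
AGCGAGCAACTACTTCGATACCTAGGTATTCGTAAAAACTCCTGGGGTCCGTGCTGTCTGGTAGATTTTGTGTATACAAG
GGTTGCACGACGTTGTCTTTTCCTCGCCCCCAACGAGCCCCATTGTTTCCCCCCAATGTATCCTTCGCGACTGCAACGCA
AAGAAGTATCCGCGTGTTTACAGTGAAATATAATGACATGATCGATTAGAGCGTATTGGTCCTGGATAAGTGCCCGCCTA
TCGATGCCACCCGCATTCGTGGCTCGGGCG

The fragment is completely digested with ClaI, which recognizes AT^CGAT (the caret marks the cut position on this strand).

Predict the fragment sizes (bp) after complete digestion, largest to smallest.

202, 39, 29 bp

ClaI sites (ATCGAT) start at positions 201, 240.
ClaI cuts after base 2 of each site, so after positions 202, 241.
Linear molecule, 2 cuts → 3 fragments:
  1–202 → 202 bp
  203–241 → 39 bp
  242–270 → 29 bp
Sorted largest to smallest: 202, 39, 29 bp.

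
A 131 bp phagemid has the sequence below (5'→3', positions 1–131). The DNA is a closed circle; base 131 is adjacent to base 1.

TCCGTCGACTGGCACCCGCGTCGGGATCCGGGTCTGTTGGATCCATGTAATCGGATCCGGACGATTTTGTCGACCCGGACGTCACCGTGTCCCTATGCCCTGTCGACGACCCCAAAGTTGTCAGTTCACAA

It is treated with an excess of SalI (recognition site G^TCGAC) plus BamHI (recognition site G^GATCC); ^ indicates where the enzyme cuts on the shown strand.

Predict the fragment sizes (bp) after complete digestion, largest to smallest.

33, 33, 20, 16, 15, 14 bp

SalI sites (GTCGAC) start at positions 4, 69, 102.
SalI cuts after the first base of each site, so after positions 4, 69, 102.
BamHI sites (GGATCC) start at positions 24, 39, 53.
BamHI cuts after the first base of each site, so after positions 24, 39, 53.
Combined cut positions: 4, 24, 39, 53, 69, 102.
Circular molecule, 6 cuts → 6 fragments:
  5–24 → 20 bp
  25–39 → 15 bp
  40–53 → 14 bp
  54–69 → 16 bp
  70–102 → 33 bp
  103–131 then 1–4 → 29 + 4 = 33 bp
Sorted largest to smallest: 33, 33, 20, 16, 15, 14 bp.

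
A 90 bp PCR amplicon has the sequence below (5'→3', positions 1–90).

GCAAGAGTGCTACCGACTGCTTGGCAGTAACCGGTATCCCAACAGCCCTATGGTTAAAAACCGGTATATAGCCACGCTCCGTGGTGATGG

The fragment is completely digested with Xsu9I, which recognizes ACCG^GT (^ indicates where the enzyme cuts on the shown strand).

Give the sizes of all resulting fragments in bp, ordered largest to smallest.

Xsu9I sites (ACCGGT) start at positions 30, 60.
Xsu9I cuts after base 4 of each site, so after positions 33, 63.
Linear molecule, 2 cuts → 3 fragments:
  1–33 → 33 bp
  34–63 → 30 bp
  64–90 → 27 bp
Sorted largest to smallest: 33, 30, 27 bp.

33, 30, 27 bp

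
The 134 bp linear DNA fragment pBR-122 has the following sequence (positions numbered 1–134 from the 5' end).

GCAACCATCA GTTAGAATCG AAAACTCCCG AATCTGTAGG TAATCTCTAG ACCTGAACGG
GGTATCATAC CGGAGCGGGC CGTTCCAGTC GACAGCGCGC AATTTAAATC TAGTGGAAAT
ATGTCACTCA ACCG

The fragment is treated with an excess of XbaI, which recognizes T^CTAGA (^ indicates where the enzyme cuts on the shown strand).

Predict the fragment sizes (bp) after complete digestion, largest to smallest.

The XbaI site (TCTAGA) starts at position 46.
XbaI cuts after the first base of each site, so after position 46.
Linear molecule, 1 cut → 2 fragments:
  1–46 → 46 bp
  47–134 → 88 bp
Sorted largest to smallest: 88, 46 bp.

88, 46 bp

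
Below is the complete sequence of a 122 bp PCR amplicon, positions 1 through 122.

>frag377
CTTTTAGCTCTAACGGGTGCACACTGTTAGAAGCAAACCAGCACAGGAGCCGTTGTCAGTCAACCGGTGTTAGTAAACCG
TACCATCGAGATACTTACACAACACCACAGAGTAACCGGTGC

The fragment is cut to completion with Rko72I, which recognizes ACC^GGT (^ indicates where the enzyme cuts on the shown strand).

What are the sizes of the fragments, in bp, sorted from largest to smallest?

65, 52, 5 bp

Rko72I sites (ACCGGT) start at positions 63, 115.
Rko72I cuts after base 3 of each site, so after positions 65, 117.
Linear molecule, 2 cuts → 3 fragments:
  1–65 → 65 bp
  66–117 → 52 bp
  118–122 → 5 bp
Sorted largest to smallest: 65, 52, 5 bp.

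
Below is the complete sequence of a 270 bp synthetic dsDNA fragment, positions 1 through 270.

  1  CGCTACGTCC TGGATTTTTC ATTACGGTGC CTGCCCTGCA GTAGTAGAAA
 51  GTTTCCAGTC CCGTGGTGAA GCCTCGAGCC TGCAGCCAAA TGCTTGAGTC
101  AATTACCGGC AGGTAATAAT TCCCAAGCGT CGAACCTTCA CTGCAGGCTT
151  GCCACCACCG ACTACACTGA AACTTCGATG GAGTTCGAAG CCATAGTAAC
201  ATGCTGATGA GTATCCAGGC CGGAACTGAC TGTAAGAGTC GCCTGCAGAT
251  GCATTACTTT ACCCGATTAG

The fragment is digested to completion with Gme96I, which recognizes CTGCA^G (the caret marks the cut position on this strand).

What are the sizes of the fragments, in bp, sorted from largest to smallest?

Gme96I sites (CTGCAG) start at positions 36, 80, 141, 243.
Gme96I cuts after base 5 of each site (before the last base), so after positions 40, 84, 145, 247.
Linear molecule, 4 cuts → 5 fragments:
  1–40 → 40 bp
  41–84 → 44 bp
  85–145 → 61 bp
  146–247 → 102 bp
  248–270 → 23 bp
Sorted largest to smallest: 102, 61, 44, 40, 23 bp.

102, 61, 44, 40, 23 bp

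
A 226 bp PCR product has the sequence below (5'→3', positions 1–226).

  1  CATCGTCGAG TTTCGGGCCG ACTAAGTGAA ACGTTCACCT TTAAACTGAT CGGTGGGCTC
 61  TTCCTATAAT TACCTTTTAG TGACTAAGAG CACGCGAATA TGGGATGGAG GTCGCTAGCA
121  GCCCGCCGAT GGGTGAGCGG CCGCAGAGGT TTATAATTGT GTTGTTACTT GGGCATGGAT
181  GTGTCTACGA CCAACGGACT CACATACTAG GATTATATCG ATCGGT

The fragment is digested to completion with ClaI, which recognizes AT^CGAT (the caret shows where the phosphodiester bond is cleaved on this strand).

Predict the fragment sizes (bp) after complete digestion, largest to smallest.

The ClaI site (ATCGAT) starts at position 217.
ClaI cuts after base 2 of each site, so after position 218.
Linear molecule, 1 cut → 2 fragments:
  1–218 → 218 bp
  219–226 → 8 bp
Sorted largest to smallest: 218, 8 bp.

218, 8 bp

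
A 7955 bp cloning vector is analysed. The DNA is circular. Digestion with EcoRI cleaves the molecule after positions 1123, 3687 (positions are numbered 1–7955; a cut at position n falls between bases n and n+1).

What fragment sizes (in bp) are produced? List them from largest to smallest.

5391, 2564 bp

Circular molecule, 2 cuts → 2 fragments:
  3687 − 1123 = 2564 bp
  wrap: 7955 − 3687 + 1123 = 5391 bp
Sorted largest to smallest: 5391, 2564 bp.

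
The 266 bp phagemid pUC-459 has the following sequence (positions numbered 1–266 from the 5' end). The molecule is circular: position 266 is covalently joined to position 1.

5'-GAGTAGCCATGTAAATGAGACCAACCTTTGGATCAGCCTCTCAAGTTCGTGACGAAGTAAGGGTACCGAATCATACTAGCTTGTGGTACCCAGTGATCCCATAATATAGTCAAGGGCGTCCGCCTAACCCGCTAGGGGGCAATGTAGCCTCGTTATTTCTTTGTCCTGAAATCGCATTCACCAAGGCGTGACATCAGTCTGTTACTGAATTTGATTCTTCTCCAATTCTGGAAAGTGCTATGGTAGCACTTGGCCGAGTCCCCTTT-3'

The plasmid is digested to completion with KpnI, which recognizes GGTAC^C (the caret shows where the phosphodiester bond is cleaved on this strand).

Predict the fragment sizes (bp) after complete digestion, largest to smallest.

243, 23 bp

KpnI sites (GGTACC) start at positions 62, 85.
KpnI cuts after base 5 of each site (before the last base), so after positions 66, 89.
Circular molecule, 2 cuts → 2 fragments:
  67–89 → 23 bp
  90–266 then 1–66 → 177 + 66 = 243 bp
Sorted largest to smallest: 243, 23 bp.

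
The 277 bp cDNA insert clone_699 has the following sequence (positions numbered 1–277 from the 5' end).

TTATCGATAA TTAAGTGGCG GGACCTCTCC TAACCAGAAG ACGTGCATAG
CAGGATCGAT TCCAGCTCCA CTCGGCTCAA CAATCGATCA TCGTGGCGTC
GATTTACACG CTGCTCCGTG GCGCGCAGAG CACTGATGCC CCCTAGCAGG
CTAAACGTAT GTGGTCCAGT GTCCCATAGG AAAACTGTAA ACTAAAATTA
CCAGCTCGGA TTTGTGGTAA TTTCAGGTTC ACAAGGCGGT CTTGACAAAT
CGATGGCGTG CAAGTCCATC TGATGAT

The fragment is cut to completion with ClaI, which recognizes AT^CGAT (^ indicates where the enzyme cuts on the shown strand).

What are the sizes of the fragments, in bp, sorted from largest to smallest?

ClaI sites (ATCGAT) start at positions 3, 55, 83, 249.
ClaI cuts after base 2 of each site, so after positions 4, 56, 84, 250.
Linear molecule, 4 cuts → 5 fragments:
  1–4 → 4 bp
  5–56 → 52 bp
  57–84 → 28 bp
  85–250 → 166 bp
  251–277 → 27 bp
Sorted largest to smallest: 166, 52, 28, 27, 4 bp.

166, 52, 28, 27, 4 bp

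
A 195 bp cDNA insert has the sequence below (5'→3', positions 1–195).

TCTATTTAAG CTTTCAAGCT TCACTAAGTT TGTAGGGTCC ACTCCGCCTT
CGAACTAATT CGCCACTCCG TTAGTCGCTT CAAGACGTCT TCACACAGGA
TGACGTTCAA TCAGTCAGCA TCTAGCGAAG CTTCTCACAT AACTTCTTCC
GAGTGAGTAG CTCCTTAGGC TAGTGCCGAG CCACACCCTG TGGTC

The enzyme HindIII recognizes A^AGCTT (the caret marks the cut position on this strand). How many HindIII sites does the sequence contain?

AAGCTT occurs starting at positions 8, 16, 128.
HindIII cuts at 3 sites.

3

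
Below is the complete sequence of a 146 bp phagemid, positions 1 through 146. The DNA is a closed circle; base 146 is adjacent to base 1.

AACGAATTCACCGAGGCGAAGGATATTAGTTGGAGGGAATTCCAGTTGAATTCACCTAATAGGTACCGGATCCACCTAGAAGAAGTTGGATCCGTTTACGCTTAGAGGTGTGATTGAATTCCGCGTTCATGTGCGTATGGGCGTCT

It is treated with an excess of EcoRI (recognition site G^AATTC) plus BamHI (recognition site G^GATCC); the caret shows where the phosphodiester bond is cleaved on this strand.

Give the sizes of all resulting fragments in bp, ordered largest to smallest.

EcoRI sites (GAATTC) start at positions 4, 37, 48, 116.
EcoRI cuts after the first base of each site, so after positions 4, 37, 48, 116.
BamHI sites (GGATCC) start at positions 68, 88.
BamHI cuts after the first base of each site, so after positions 68, 88.
Combined cut positions: 4, 37, 48, 68, 88, 116.
Circular molecule, 6 cuts → 6 fragments:
  5–37 → 33 bp
  38–48 → 11 bp
  49–68 → 20 bp
  69–88 → 20 bp
  89–116 → 28 bp
  117–146 then 1–4 → 30 + 4 = 34 bp
Sorted largest to smallest: 34, 33, 28, 20, 20, 11 bp.

34, 33, 28, 20, 20, 11 bp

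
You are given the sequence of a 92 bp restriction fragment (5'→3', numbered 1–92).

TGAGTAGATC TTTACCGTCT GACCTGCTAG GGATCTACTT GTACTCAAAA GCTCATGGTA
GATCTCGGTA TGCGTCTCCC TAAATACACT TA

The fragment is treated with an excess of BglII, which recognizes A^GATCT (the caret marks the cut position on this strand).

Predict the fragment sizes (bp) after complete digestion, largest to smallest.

BglII sites (AGATCT) start at positions 6, 60.
BglII cuts after the first base of each site, so after positions 6, 60.
Linear molecule, 2 cuts → 3 fragments:
  1–6 → 6 bp
  7–60 → 54 bp
  61–92 → 32 bp
Sorted largest to smallest: 54, 32, 6 bp.

54, 32, 6 bp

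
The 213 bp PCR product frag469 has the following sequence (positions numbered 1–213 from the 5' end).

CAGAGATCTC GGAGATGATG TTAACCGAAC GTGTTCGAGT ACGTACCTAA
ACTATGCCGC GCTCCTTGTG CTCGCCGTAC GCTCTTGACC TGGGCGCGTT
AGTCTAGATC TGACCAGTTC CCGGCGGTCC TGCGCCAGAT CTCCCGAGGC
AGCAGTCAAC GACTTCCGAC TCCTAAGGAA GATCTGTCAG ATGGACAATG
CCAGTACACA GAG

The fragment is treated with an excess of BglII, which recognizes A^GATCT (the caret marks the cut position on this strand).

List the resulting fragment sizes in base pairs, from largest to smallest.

BglII sites (AGATCT) start at positions 4, 106, 137, 180.
BglII cuts after the first base of each site, so after positions 4, 106, 137, 180.
Linear molecule, 4 cuts → 5 fragments:
  1–4 → 4 bp
  5–106 → 102 bp
  107–137 → 31 bp
  138–180 → 43 bp
  181–213 → 33 bp
Sorted largest to smallest: 102, 43, 33, 31, 4 bp.

102, 43, 33, 31, 4 bp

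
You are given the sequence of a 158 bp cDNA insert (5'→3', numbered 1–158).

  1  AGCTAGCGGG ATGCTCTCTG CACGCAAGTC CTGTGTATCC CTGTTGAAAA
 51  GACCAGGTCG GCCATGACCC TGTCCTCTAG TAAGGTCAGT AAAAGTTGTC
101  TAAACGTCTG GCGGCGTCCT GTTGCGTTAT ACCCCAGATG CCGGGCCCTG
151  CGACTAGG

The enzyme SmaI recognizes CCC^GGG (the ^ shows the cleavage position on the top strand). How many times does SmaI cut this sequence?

0

No occurrence of CCCGGG is present in the sequence.
SmaI does not cut: 0 sites.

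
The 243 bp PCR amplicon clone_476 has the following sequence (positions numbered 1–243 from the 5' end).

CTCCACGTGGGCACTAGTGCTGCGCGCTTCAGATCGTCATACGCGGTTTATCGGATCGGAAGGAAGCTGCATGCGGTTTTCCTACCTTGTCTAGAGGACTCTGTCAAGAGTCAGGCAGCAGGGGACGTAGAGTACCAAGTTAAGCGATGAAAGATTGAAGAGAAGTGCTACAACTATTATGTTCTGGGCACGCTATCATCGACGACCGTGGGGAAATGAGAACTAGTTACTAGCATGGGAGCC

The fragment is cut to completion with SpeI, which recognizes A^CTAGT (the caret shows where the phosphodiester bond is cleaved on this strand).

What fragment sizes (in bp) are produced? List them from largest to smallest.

209, 21, 13 bp

SpeI sites (ACTAGT) start at positions 13, 222.
SpeI cuts after the first base of each site, so after positions 13, 222.
Linear molecule, 2 cuts → 3 fragments:
  1–13 → 13 bp
  14–222 → 209 bp
  223–243 → 21 bp
Sorted largest to smallest: 209, 21, 13 bp.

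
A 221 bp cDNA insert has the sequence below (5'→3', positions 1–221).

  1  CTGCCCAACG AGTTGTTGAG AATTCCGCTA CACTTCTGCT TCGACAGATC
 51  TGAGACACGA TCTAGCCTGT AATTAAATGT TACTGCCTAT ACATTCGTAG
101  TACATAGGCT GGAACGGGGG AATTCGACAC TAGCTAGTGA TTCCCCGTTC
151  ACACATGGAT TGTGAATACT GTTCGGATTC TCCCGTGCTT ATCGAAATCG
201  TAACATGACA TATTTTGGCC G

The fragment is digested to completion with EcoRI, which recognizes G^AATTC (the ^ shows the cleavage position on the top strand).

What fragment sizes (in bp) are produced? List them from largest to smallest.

101, 100, 20 bp

EcoRI sites (GAATTC) start at positions 20, 120.
EcoRI cuts after the first base of each site, so after positions 20, 120.
Linear molecule, 2 cuts → 3 fragments:
  1–20 → 20 bp
  21–120 → 100 bp
  121–221 → 101 bp
Sorted largest to smallest: 101, 100, 20 bp.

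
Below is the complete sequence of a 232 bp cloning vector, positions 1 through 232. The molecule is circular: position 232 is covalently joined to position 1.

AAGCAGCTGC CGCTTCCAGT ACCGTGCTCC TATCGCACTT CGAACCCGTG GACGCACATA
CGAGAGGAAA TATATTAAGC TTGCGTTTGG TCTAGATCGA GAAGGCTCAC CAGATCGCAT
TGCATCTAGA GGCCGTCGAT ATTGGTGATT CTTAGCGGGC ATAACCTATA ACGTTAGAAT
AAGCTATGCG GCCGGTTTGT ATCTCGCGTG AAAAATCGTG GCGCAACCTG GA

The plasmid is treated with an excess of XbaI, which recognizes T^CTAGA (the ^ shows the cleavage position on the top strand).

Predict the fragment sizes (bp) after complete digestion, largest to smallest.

XbaI sites (TCTAGA) start at positions 91, 125.
XbaI cuts after the first base of each site, so after positions 91, 125.
Circular molecule, 2 cuts → 2 fragments:
  92–125 → 34 bp
  126–232 then 1–91 → 107 + 91 = 198 bp
Sorted largest to smallest: 198, 34 bp.

198, 34 bp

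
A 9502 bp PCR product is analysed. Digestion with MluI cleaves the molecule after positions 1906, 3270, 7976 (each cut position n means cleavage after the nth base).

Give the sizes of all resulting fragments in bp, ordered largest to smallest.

4706, 1906, 1526, 1364 bp

Linear molecule, 3 cuts → 4 fragments:
  1906 − 0 = 1906 bp
  3270 − 1906 = 1364 bp
  7976 − 3270 = 4706 bp
  9502 − 7976 = 1526 bp
Sorted largest to smallest: 4706, 1906, 1526, 1364 bp.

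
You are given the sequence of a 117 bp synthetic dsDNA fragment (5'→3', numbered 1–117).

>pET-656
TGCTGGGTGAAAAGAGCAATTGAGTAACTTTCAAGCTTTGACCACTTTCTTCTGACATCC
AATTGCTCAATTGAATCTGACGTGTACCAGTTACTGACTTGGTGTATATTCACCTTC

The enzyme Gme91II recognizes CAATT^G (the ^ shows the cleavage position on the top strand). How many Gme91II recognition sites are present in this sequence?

3

CAATTG occurs starting at positions 17, 60, 68.
Gme91II cuts at 3 sites.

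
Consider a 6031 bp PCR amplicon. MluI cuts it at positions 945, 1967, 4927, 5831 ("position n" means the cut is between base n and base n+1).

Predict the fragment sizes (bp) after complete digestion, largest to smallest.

Linear molecule, 4 cuts → 5 fragments:
  945 − 0 = 945 bp
  1967 − 945 = 1022 bp
  4927 − 1967 = 2960 bp
  5831 − 4927 = 904 bp
  6031 − 5831 = 200 bp
Sorted largest to smallest: 2960, 1022, 945, 904, 200 bp.

2960, 1022, 945, 904, 200 bp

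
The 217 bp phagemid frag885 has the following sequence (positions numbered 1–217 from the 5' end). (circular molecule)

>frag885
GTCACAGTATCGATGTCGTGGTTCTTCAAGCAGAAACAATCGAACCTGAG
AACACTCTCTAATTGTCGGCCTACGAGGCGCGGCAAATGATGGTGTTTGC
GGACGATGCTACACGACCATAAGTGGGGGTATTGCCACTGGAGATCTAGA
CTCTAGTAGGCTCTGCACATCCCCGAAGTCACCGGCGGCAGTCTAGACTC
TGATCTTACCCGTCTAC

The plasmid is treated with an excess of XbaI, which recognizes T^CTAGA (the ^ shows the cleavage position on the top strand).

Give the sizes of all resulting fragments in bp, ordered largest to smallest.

XbaI sites (TCTAGA) start at positions 145, 192.
XbaI cuts after the first base of each site, so after positions 145, 192.
Circular molecule, 2 cuts → 2 fragments:
  146–192 → 47 bp
  193–217 then 1–145 → 25 + 145 = 170 bp
Sorted largest to smallest: 170, 47 bp.

170, 47 bp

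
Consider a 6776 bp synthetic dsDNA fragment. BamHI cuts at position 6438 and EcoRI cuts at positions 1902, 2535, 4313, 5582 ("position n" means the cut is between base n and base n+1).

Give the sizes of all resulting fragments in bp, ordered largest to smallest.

Combined cut positions (sorted): 1902, 2535, 4313, 5582, 6438.
Linear molecule, 5 cuts → 6 fragments:
  1902 − 0 = 1902 bp
  2535 − 1902 = 633 bp
  4313 − 2535 = 1778 bp
  5582 − 4313 = 1269 bp
  6438 − 5582 = 856 bp
  6776 − 6438 = 338 bp
Sorted largest to smallest: 1902, 1778, 1269, 856, 633, 338 bp.

1902, 1778, 1269, 856, 633, 338 bp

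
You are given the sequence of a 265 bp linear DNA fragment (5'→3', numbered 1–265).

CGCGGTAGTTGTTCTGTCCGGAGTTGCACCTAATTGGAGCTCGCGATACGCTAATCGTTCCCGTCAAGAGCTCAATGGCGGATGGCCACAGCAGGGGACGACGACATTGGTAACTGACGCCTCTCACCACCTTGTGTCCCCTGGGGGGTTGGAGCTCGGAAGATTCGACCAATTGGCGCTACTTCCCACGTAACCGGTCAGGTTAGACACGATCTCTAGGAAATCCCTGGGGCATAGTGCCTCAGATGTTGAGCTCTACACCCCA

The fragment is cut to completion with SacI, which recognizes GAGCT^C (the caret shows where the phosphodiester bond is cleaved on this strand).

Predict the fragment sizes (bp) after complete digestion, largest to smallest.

99, 84, 41, 31, 10 bp

SacI sites (GAGCTC) start at positions 37, 68, 152, 251.
SacI cuts after base 5 of each site (before the last base), so after positions 41, 72, 156, 255.
Linear molecule, 4 cuts → 5 fragments:
  1–41 → 41 bp
  42–72 → 31 bp
  73–156 → 84 bp
  157–255 → 99 bp
  256–265 → 10 bp
Sorted largest to smallest: 99, 84, 41, 31, 10 bp.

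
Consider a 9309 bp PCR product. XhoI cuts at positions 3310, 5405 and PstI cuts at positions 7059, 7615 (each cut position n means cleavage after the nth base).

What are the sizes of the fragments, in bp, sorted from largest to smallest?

3310, 2095, 1694, 1654, 556 bp

Combined cut positions (sorted): 3310, 5405, 7059, 7615.
Linear molecule, 4 cuts → 5 fragments:
  3310 − 0 = 3310 bp
  5405 − 3310 = 2095 bp
  7059 − 5405 = 1654 bp
  7615 − 7059 = 556 bp
  9309 − 7615 = 1694 bp
Sorted largest to smallest: 3310, 2095, 1694, 1654, 556 bp.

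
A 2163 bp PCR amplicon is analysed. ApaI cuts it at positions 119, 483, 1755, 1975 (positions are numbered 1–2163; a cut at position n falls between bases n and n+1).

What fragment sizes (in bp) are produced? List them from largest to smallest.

Linear molecule, 4 cuts → 5 fragments:
  119 − 0 = 119 bp
  483 − 119 = 364 bp
  1755 − 483 = 1272 bp
  1975 − 1755 = 220 bp
  2163 − 1975 = 188 bp
Sorted largest to smallest: 1272, 364, 220, 188, 119 bp.

1272, 364, 220, 188, 119 bp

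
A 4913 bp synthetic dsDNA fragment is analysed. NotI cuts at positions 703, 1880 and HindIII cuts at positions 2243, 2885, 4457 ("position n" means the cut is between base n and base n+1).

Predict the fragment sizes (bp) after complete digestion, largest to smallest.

Combined cut positions (sorted): 703, 1880, 2243, 2885, 4457.
Linear molecule, 5 cuts → 6 fragments:
  703 − 0 = 703 bp
  1880 − 703 = 1177 bp
  2243 − 1880 = 363 bp
  2885 − 2243 = 642 bp
  4457 − 2885 = 1572 bp
  4913 − 4457 = 456 bp
Sorted largest to smallest: 1572, 1177, 703, 642, 456, 363 bp.

1572, 1177, 703, 642, 456, 363 bp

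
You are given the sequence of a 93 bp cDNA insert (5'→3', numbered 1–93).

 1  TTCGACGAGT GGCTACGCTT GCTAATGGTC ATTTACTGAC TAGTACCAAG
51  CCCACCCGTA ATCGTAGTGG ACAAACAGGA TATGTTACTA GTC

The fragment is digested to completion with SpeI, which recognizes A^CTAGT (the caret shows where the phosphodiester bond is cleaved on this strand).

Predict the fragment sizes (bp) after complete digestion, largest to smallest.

48, 39, 6 bp

SpeI sites (ACTAGT) start at positions 39, 87.
SpeI cuts after the first base of each site, so after positions 39, 87.
Linear molecule, 2 cuts → 3 fragments:
  1–39 → 39 bp
  40–87 → 48 bp
  88–93 → 6 bp
Sorted largest to smallest: 48, 39, 6 bp.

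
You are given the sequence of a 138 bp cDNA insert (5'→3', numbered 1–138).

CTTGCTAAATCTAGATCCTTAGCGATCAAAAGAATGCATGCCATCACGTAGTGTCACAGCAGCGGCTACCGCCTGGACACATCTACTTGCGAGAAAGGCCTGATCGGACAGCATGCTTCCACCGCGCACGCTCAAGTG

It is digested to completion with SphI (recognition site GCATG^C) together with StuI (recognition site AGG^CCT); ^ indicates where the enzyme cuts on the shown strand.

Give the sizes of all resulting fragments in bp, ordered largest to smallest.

58, 40, 23, 17 bp

SphI sites (GCATGC) start at positions 36, 111.
SphI cuts after base 5 of each site (before the last base), so after positions 40, 115.
The StuI site (AGGCCT) starts at position 96.
StuI cuts after base 3 of each site, so after position 98.
Combined cut positions: 40, 98, 115.
Linear molecule, 3 cuts → 4 fragments:
  1–40 → 40 bp
  41–98 → 58 bp
  99–115 → 17 bp
  116–138 → 23 bp
Sorted largest to smallest: 58, 40, 23, 17 bp.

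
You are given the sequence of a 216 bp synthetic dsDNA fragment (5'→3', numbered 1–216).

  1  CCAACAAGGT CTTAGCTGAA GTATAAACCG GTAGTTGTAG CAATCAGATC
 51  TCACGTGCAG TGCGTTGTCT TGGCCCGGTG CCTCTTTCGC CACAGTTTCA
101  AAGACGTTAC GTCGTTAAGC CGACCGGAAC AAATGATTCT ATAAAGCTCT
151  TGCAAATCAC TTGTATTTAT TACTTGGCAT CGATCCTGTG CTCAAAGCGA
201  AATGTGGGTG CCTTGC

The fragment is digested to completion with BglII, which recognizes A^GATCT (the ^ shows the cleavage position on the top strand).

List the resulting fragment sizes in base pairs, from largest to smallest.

170, 46 bp

The BglII site (AGATCT) starts at position 46.
BglII cuts after the first base of each site, so after position 46.
Linear molecule, 1 cut → 2 fragments:
  1–46 → 46 bp
  47–216 → 170 bp
Sorted largest to smallest: 170, 46 bp.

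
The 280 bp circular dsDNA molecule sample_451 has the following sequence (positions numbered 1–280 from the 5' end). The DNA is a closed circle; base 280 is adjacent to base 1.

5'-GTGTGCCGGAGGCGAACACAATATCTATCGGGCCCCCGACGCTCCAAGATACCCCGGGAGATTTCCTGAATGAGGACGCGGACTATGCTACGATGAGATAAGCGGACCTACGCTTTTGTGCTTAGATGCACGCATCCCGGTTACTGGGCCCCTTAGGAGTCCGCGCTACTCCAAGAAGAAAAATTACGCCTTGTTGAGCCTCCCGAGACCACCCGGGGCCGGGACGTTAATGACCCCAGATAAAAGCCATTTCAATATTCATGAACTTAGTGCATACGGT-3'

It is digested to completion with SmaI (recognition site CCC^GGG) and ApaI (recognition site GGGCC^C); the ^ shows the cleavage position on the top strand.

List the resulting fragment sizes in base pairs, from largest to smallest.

SmaI sites (CCCGGG) start at positions 53, 212.
SmaI cuts after base 3 of each site, so after positions 55, 214.
ApaI sites (GGGCCC) start at positions 30, 146.
ApaI cuts after base 5 of each site (before the last base), so after positions 34, 150.
Combined cut positions: 34, 55, 150, 214.
Circular molecule, 4 cuts → 4 fragments:
  35–55 → 21 bp
  56–150 → 95 bp
  151–214 → 64 bp
  215–280 then 1–34 → 66 + 34 = 100 bp
Sorted largest to smallest: 100, 95, 64, 21 bp.

100, 95, 64, 21 bp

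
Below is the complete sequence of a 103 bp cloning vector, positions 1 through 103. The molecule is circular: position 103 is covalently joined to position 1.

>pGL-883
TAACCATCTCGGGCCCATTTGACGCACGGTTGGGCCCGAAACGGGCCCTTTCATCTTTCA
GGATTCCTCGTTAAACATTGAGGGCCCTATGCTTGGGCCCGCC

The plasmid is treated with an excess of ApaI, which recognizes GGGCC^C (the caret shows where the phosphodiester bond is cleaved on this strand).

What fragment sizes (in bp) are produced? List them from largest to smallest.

ApaI sites (GGGCCC) start at positions 11, 32, 43, 82, 95.
ApaI cuts after base 5 of each site (before the last base), so after positions 15, 36, 47, 86, 99.
Circular molecule, 5 cuts → 5 fragments:
  16–36 → 21 bp
  37–47 → 11 bp
  48–86 → 39 bp
  87–99 → 13 bp
  100–103 then 1–15 → 4 + 15 = 19 bp
Sorted largest to smallest: 39, 21, 19, 13, 11 bp.

39, 21, 19, 13, 11 bp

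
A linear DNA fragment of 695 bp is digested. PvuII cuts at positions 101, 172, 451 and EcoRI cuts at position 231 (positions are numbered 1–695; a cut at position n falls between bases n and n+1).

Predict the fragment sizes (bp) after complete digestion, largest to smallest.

244, 220, 101, 71, 59 bp

Combined cut positions (sorted): 101, 172, 231, 451.
Linear molecule, 4 cuts → 5 fragments:
  101 − 0 = 101 bp
  172 − 101 = 71 bp
  231 − 172 = 59 bp
  451 − 231 = 220 bp
  695 − 451 = 244 bp
Sorted largest to smallest: 244, 220, 101, 71, 59 bp.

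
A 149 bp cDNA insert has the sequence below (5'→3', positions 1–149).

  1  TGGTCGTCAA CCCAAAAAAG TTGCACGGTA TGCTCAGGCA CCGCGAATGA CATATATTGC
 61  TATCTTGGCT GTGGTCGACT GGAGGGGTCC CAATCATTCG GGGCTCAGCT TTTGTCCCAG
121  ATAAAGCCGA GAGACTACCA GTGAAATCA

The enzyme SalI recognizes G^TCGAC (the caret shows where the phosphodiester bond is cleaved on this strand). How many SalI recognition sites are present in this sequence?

1

GTCGAC occurs starting at position 74.
SalI cuts at 1 site.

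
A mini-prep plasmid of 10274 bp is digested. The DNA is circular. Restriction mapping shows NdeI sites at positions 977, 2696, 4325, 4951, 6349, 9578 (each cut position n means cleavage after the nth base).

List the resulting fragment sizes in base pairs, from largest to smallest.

Circular molecule, 6 cuts → 6 fragments:
  2696 − 977 = 1719 bp
  4325 − 2696 = 1629 bp
  4951 − 4325 = 626 bp
  6349 − 4951 = 1398 bp
  9578 − 6349 = 3229 bp
  wrap: 10274 − 9578 + 977 = 1673 bp
Sorted largest to smallest: 3229, 1719, 1673, 1629, 1398, 626 bp.

3229, 1719, 1673, 1629, 1398, 626 bp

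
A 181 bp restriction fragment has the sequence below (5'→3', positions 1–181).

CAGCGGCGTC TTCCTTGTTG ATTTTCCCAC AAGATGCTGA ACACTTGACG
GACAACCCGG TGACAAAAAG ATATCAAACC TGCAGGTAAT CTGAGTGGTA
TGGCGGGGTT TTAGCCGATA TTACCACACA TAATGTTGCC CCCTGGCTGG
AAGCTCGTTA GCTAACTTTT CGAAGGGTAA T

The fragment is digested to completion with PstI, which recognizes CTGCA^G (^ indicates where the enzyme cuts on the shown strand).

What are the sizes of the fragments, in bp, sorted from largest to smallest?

The PstI site (CTGCAG) starts at position 80.
PstI cuts after base 5 of each site (before the last base), so after position 84.
Linear molecule, 1 cut → 2 fragments:
  1–84 → 84 bp
  85–181 → 97 bp
Sorted largest to smallest: 97, 84 bp.

97, 84 bp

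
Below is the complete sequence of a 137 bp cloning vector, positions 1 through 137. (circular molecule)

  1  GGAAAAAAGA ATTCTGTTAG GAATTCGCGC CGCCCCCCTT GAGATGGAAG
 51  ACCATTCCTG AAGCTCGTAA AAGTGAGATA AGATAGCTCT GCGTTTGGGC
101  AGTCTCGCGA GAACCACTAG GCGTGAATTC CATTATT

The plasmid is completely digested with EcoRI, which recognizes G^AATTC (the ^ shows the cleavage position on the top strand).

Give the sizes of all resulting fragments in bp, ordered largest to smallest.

104, 21, 12 bp

EcoRI sites (GAATTC) start at positions 9, 21, 125.
EcoRI cuts after the first base of each site, so after positions 9, 21, 125.
Circular molecule, 3 cuts → 3 fragments:
  10–21 → 12 bp
  22–125 → 104 bp
  126–137 then 1–9 → 12 + 9 = 21 bp
Sorted largest to smallest: 104, 21, 12 bp.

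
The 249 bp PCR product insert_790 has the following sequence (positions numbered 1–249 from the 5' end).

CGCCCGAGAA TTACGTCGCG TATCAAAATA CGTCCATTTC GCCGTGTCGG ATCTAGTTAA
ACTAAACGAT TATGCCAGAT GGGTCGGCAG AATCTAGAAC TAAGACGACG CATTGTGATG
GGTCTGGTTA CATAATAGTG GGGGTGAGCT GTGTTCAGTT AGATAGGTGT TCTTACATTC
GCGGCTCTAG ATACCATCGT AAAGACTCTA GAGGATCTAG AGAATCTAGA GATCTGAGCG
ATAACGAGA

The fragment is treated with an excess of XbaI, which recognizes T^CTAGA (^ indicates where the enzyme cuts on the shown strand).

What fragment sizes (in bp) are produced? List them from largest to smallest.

XbaI sites (TCTAGA) start at positions 93, 186, 207, 216, 225.
XbaI cuts after the first base of each site, so after positions 93, 186, 207, 216, 225.
Linear molecule, 5 cuts → 6 fragments:
  1–93 → 93 bp
  94–186 → 93 bp
  187–207 → 21 bp
  208–216 → 9 bp
  217–225 → 9 bp
  226–249 → 24 bp
Sorted largest to smallest: 93, 93, 24, 21, 9, 9 bp.

93, 93, 24, 21, 9, 9 bp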